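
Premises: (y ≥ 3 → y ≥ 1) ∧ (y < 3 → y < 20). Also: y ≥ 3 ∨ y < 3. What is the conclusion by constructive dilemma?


Constructive dilemma: (P → Q) ∧ (R → S), P ∨ R ⊢ Q ∨ S
Premise 1: y ≥ 3 → y ≥ 1
Premise 2: y < 3 → y < 20
Premise 3: y ≥ 3 ∨ y < 3
Case 1: Assuming y ≥ 3, then by Premise 1, y ≥ 1.
Case 2: Assuming y < 3, then by Premise 2, y < 20.
Since one of y ≥ 3 or y < 3 must hold, we get y ≥ 1 or y < 20.

y ≥ 1 or y < 20.


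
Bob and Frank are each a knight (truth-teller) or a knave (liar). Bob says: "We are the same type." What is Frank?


Bob says: "We are the same type."
Case 1: Bob is a Knight (truth-teller)
  Statement is true → they ARE the same → Frank is also a Knight
Case 2: Bob is a Knave (liar)
  Statement is false → they are NOT the same → Frank is a Knight
In both cases, Frank is a Knight.

Knight


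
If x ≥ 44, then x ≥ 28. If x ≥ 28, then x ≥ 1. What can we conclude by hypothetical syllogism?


Hypothetical syllogism: P → Q, Q → R ⊢ P → R
Premise 1: x ≥ 44 → x ≥ 28
Premise 2: x ≥ 28 → x ≥ 1
Chain the implications: the middle term (x ≥ 28) links the two.
Conclusion: If x ≥ 44, then x ≥ 1.

If x ≥ 44, then x ≥ 1.


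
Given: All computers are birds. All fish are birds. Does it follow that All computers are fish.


Premise 1: All computers are birds.
Premise 2: All fish are birds.
Conclusion: All computers are fish.
Fallacy: undistributed middle. birds is predicate in both.
Counterexample: computers and fish could be disjoint subsets of birds.

Invalid


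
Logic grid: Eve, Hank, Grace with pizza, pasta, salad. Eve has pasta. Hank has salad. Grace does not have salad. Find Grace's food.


From clues:
  Hank → salad
  Eve → pasta
By elimination, Grace gets the remaining.

pizza


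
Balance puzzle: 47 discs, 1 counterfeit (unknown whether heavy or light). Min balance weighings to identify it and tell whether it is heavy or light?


Let n = 47. 94 possibilities (n discs × lighter/heavier); each weighing has 3 outcomes.
Bound for k weighings: say the first weighing puts j discs on each pan. If it tips, the 2j weighed discs remain suspects (each with a known direction) and k-1 weighings give 3^(k-1) outcomes; 3^(k-1) is odd, so 2j ≤ 3^(k-1) - 1. If it balances, the n - 2j unweighed discs remain with direction unknown: 2(n - 2j) ≤ 3^(k-1) - 1 by the same parity argument. Adding, n ≤ (3^(k-1) - 1) + (3^(k-1) - 1)/2 = (3^k - 3)/2, and the classical three-group strategy achieves this (3 discs in 2 weighings, 12 in 3, 39 in 4, 120 in 5).
So we need the smallest k with (3^k - 3)/2 ≥ 47.
k = 4: (3^4 - 3)/2 = 39 < 47 ✗
k = 5: (3^5 - 3)/2 = 120 ≥ 47 ✓

5


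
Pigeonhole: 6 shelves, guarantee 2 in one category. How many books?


Pigeonhole: to guarantee k in one of n categories, need (k-1)×n + 1.
k = 2, n = 6
Minimum = (2-1) × 6 + 1 = 1 × 6 + 1

7


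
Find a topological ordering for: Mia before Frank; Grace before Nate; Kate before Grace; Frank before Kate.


Constraints: Mia before Frank; Grace before Nate; Kate before Grace; Frank before Kate
Method: repeatedly schedule the remaining task that has no remaining task required before it.
  Step 1: remaining {Kate, Grace, Mia, Frank, Nate}; every task except Mia still has a predecessor pending → schedule Mia.
  Step 2: remaining {Kate, Grace, Frank, Nate}; every task except Frank still has a predecessor pending → schedule Frank.
  Step 3: remaining {Kate, Grace, Nate}; every task except Kate still has a predecessor pending → schedule Kate.
  Step 4: remaining {Grace, Nate}; every task except Grace still has a predecessor pending → schedule Grace.
  Step 5: only Nate remains → schedule Nate.
Resulting order:

Mia → Frank → Kate → Grace → Nate


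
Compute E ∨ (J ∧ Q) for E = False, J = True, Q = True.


E = False, J = True, Q = True
Step 1: J ∧ Q = True AND True = True
Step 2: E ∨ True = False OR True = True
AND evaluated first (higher precedence); then OR applied.

True


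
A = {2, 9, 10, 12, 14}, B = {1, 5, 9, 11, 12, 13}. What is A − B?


A = {2, 9, 10, 12, 14}
B = {1, 5, 9, 11, 12, 13}
Operation: difference A − B
In A but not B: 2, 10, 14

{2, 10, 14}


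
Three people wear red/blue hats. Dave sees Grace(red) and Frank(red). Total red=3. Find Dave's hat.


Total red = 3, seen red = 2
Own red = 3 - 2 = 1
Dave's hat is red.

red


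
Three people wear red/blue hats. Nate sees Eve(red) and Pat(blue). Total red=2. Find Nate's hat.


Total red = 2, seen red = 1
Own red = 2 - 1 = 1
Nate's hat is red.

red


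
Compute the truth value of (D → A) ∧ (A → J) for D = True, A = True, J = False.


D = True, A = True, J = False
Step 1: D → A is false only when D=True and A=False. Result: True
Step 2: A → J is false only when A=True and J=False. Result: False
Step 3: True ∧ False = False

False


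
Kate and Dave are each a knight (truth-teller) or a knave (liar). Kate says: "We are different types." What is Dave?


Kate says: "We are different types."
Case 1: Kate is a Knight (truth-teller)
  Statement is true → they ARE different → Dave is a Knave
Case 2: Kate is a Knave (liar)
  Statement is false → they are NOT different → Dave is a Knave
In both cases, Dave is a Knave.

Knave


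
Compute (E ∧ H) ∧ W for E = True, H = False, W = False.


E = True, H = False, W = False
Step 1: E ∧ H = True AND False = False
Step 2: False ∧ W = False AND False = False
AND is true only when ALL operands are true.

False


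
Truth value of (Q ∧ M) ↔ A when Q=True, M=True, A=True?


Q = True, M = True, A = True
Expression: (Q ∧ M) ↔ A
Step 1: Q ∧ M = True AND True = True
Step 2: (True) ↔ A = (True iff True) = True

True


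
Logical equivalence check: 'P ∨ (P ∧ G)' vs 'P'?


Expression 1: P ∨ (P ∧ G)
Expression 2: P
Truth table (P G | Expr1 Expr2):
  T T |   T     T
  T F |   T     T
  F T |   F     F
  F F |   F     F
All 4 rows agree, so the expressions are logically equivalent.

Yes


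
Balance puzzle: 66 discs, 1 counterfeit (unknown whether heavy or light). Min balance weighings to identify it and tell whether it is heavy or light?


Let n = 66. 132 possibilities (n discs × lighter/heavier); each weighing has 3 outcomes.
Bound for k weighings: say the first weighing puts j discs on each pan. If it tips, the 2j weighed discs remain suspects (each with a known direction) and k-1 weighings give 3^(k-1) outcomes; 3^(k-1) is odd, so 2j ≤ 3^(k-1) - 1. If it balances, the n - 2j unweighed discs remain with direction unknown: 2(n - 2j) ≤ 3^(k-1) - 1 by the same parity argument. Adding, n ≤ (3^(k-1) - 1) + (3^(k-1) - 1)/2 = (3^k - 3)/2, and the classical three-group strategy achieves this (3 discs in 2 weighings, 12 in 3, 39 in 4, 120 in 5).
So we need the smallest k with (3^k - 3)/2 ≥ 66.
k = 4: (3^4 - 3)/2 = 39 < 66 ✗
k = 5: (3^5 - 3)/2 = 120 ≥ 66 ✓

5


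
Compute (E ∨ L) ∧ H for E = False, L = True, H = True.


E = False, L = True, H = True
Step 1: E ∨ L = False OR True = True
Step 2: True ∧ H = True AND True = True
OR is true when at least one operand is true; AND requires both.

True


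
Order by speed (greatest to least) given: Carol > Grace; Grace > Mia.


Constraints: Carol > Grace; Grace > Mia
Method: at each step, the next-highest is the one remaining person who never appears on the smaller side of a constraint between remaining people.
  Step 1: remaining {Mia, Carol, Grace}; on the smaller side: {Mia, Grace} → Carol is next (Carol > Grace).
  Step 2: remaining {Mia, Grace}; on the smaller side: {Mia} → Grace is next (Grace > Mia).
  Step 3: only Mia remains → lowest.
Final ranking (highest to lowest):

Carol > Grace > Mia


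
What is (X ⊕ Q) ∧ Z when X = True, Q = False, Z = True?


X = True, Q = False, Z = True
Step 1: X ⊕ Q = True XOR False = True
Step 2: True ∧ Z = True AND True = True
XOR true when exactly one of X,Q is true; then AND with Z.

True


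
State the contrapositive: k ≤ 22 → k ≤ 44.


Original: If k ≤ 22, then k ≤ 44
Contrapositive: If ¬Q, then ¬P
Negate Q: not (k ≤ 44)
Negate P: not (k ≤ 22)

If not (k ≤ 44), then not (k ≤ 22).


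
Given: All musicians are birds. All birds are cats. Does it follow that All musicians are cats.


Premise 1: All musicians are birds.
Premise 2: All birds are cats.
Conclusion: All musicians are cats.
Barbara syllogism (AAA-1): All A are B, All B are C → All A are C.
Middle term (birds) distributed in premise 2.

Valid


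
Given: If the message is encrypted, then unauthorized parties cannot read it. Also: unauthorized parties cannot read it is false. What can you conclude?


Modus tollens: P → Q, ¬Q ⊢ ¬P
P: the message is encrypted
Q: unauthorized parties cannot read it
We have P → Q and Q is false.
By modus tollens, P must be false.

It is not the case that the message is encrypted


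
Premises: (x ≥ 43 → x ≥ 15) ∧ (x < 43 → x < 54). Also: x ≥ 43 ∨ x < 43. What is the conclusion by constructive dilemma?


Constructive dilemma: (P → Q) ∧ (R → S), P ∨ R ⊢ Q ∨ S
Premise 1: x ≥ 43 → x ≥ 15
Premise 2: x < 43 → x < 54
Premise 3: x ≥ 43 ∨ x < 43
Case 1: Assuming x ≥ 43, then by Premise 1, x ≥ 15.
Case 2: Assuming x < 43, then by Premise 2, x < 54.
Since one of x ≥ 43 or x < 43 must hold, we get x ≥ 15 or x < 54.

x ≥ 15 or x < 54.


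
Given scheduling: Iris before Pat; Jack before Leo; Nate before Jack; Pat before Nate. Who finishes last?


Constraints: Iris before Pat; Jack before Leo; Nate before Jack; Pat before Nate
The last task can have nothing scheduled after it, so it must never appear on the left of a 'before'.
Tasks appearing before some other task: Iris, Jack, Nate, Pat.
The only task not in that list is Leo → it is last.

Leo


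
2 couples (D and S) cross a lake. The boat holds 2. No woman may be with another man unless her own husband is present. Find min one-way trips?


Label couples D and S.
1. WD+WS → (far: WD,WS; near: HD,HS)
2. WD ←   (far: WS; near: HD,HS,WD)
3. HD+HS → (far: HD,HS,WS; near: WD)
4. HD ←   (far: HS,WS; near: HD,WD)  — HD returns, since WD is alone on near bank
5. HD+WD → (far: all four; near: empty)
Every state respects the constraint.
Minimum trips = 5

5


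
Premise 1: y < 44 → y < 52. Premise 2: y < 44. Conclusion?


Modus ponens: P → Q, P ⊢ Q
P: y < 44
Q: y < 52
We have P → Q and P is true.
By modus ponens, Q must be true.

y < 52


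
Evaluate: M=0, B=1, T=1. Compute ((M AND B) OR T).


M AND B = 0&1 = 0
0 OR 1 = 1

1


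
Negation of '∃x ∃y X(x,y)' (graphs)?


Original: ∃x ∃y X(x,y)
Rule: ¬∀→∃, ¬∃→∀, negate predicate.
Negation: ∀x ∀y ¬X(x,y)

∀x ∀y ¬X(x,y)


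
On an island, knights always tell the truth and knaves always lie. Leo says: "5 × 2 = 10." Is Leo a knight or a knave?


Statement: "5 × 2 = 10."
Actual: 5 × 2 = 10
Claimed: 10
Statement is TRUE → Leo tells the truth → Knight

Knight


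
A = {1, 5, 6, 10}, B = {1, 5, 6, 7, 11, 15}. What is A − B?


A = {1, 5, 6, 10}
B = {1, 5, 6, 7, 11, 15}
Operation: difference A − B
In A but not B: 10

{10}


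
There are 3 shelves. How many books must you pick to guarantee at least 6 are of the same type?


Pigeonhole: to guarantee k in one of n categories, need (k-1)×n + 1.
k = 6, n = 3
Minimum = (6-1) × 3 + 1 = 5 × 3 + 1

16


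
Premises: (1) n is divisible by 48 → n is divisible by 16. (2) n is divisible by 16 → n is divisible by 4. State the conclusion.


Hypothetical syllogism: P → Q, Q → R ⊢ P → R
Premise 1: n is divisible by 48 → n is divisible by 16
Premise 2: n is divisible by 16 → n is divisible by 4
Chain the implications: the middle term (n is divisible by 16) links the two.
Conclusion: If n is divisible by 48, then n is divisible by 4.

If n is divisible by 48, then n is divisible by 4.


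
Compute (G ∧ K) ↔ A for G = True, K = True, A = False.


G = True, K = True, A = False
Step 1: G ∧ K = True AND True = True
Step 2: (True) ↔ A: true when both sides have same truth value.
Result: True ↔ False = False

False


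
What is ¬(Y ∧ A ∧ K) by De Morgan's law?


De Morgan's law: ¬(P ∧ Q ∧ R) ≡ ¬P ∨ ¬Q ∨ ¬R
¬(Y ∧ A ∧ K) = ¬Y ∨ ¬A ∨ ¬K

¬Y ∨ ¬A ∨ ¬K


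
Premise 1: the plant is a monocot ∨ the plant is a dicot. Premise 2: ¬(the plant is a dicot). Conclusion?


Disjunctive syllogism: P ∨ Q, ¬P ⊢ Q
Disjunction: the plant is a monocot ∨ the plant is a dicot
We know it is not the case that the plant is a dicot.
By disjunctive syllogism, the other disjunct must be true.

The plant is a monocot


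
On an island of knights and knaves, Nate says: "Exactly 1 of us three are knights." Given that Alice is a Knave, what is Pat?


Nate claims exactly 1 knights among Nate, Alice, Pat.
Given: Alice is a Knave.

Case 1: Nate is a Knight (tells truth)
  Then exactly 1 of the three are knights.
  Counting Nate, Alice: 1 knight(s) so far. Need 0 more → Pat = Knave.
Case 2: Nate is a Knave (lies)
  Then the count is NOT 1.
  If Pat = Knight, count = 1 = 1 → claim would be true, contradicts lie.
  If Pat = Knave, count = 0 ≠ 1 → lie confirmed ✓

Pat is a Knave.

Knave


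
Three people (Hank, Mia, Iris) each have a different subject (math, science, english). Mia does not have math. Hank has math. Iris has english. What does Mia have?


From clues:
  Iris → english
  Hank → math
By elimination, Mia gets the remaining.

science


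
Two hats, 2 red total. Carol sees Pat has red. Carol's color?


Total red = 2, Pat = red
Red accounted for: 1
Remaining for Carol: 1
Carol's hat is red.

red


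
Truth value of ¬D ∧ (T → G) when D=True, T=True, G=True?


D = True, T = True, G = True
Expression: ¬D ∧ (T → G)
Step 1: ¬D = NOT True = False
Step 2: T → G = True → True (false only if T=True, G=False) = True
Step 3: (False) ∧ (True) = False AND True = False

False


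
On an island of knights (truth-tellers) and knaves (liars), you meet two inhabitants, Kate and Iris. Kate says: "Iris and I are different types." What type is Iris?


Kate says: "Iris and I are different types."
Case 1: Kate is a Knight (truth-teller)
  Statement is true → they ARE different → Iris is a Knave
Case 2: Kate is a Knave (liar)
  Statement is false → they are NOT different → Iris is a Knave
In both cases, Iris is a Knave.

Knave


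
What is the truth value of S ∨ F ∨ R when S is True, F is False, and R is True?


S = True, F = False, R = True
Step 1: S ∨ F = True OR False = True
Step 2: True ∨ R = True OR True = True
OR is true when at least one operand is true.

True


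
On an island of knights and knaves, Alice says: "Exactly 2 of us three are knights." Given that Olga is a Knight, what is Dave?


Alice claims exactly 2 knights among Alice, Olga, Dave.
Given: Olga is a Knight.

Case 1: Alice is a Knight (tells truth)
  Then exactly 2 of the three are knights.
  Counting Alice, Olga: 2 knight(s) so far. Need 0 more → Dave = Knave.
Case 2: Alice is a Knave (lies)
  Then the count is NOT 2.
  If Dave = Knight, count = 2 = 2 → claim would be true, contradicts lie.
  If Dave = Knave, count = 1 ≠ 2 → lie confirmed ✓

Dave is a Knave.

Knave


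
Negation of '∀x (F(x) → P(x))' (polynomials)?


Original: ∀x (F(x) → P(x))
Rule: ¬∀→∃, ¬∃→∀, negate predicate.
Negation: ∃x (F(x) ∧ ¬P(x))

∃x (F(x) ∧ ¬P(x))


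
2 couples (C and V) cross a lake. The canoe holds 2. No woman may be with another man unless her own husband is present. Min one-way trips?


Label couples C and V.
1. WC+WV → (far: WC,WV; near: HC,HV)
2. WC ←   (far: WV; near: HC,HV,WC)
3. HC+HV → (far: HC,HV,WV; near: WC)
4. HC ←   (far: HV,WV; near: HC,WC)  — HC returns, since WC is alone on near bank
5. HC+WC → (far: all four; near: empty)
Every state respects the constraint.
Minimum trips = 5

5


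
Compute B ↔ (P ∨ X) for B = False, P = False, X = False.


B = False, P = False, X = False
Step 1: P ∨ X = False OR False = False
Step 2: B ↔ (False): true when both sides have same truth value.
Result: False ↔ False = True

True


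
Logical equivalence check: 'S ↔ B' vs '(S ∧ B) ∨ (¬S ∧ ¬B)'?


Expression 1: S ↔ B
Expression 2: (S ∧ B) ∨ (¬S ∧ ¬B)
Truth table (S B | Expr1 Expr2):
  T T |   T     T
  T F |   F     F
  F T |   F     F
  F F |   T     T
All 4 rows agree, so the expressions are logically equivalent.

Yes


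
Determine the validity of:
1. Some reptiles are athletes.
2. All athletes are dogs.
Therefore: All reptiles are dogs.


Premise 1: Some reptiles are athletes.
Premise 2: All athletes are dogs.
Conclusion: All reptiles are dogs.
Fallacy: illicit minor. The minor term (reptiles) is distributed in the conclusion ('All reptiles ...') but undistributed in its premise ('Some reptiles are athletes' doesn't cover all reptiles).
Only 'Some reptiles are dogs' follows, not 'All'.

Invalid


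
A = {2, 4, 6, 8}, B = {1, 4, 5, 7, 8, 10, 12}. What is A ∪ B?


A = {2, 4, 6, 8}
B = {1, 4, 5, 7, 8, 10, 12}
Operation: union
All elements combined: 1, 2, 4, 5, 6, 7, 8, 10, 12

{1, 2, 4, 5, 6, 7, 8, 10, 12}


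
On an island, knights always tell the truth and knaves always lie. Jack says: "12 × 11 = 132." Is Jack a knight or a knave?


Statement: "12 × 11 = 132."
Actual: 12 × 11 = 132
Claimed: 132
Statement is TRUE → Jack tells the truth → Knight

Knight


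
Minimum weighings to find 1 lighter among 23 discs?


Each weighing has 3 outcomes (left heavy / balance / right heavy), so k weighings distinguish at most 3^k cases; splitting into three near-equal groups achieves this.
Need 3^k ≥ 23: 3^2 = 9 < 23 ≤ 3^3 = 27
k = ⌈log₃(23)⌉ = 3

3


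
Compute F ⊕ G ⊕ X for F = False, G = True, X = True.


F = False, G = True, X = True
Step 1: F ⊕ G = False XOR True = True
Step 2: True ⊕ X = True XOR True = False
XOR is true when an odd number of operands are true.

False


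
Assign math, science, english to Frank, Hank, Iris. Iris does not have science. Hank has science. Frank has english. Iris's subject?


From clues:
  Frank → english
  Hank → science
By elimination, Iris gets the remaining.

math


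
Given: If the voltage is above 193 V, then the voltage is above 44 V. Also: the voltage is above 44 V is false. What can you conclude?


Modus tollens: P → Q, ¬Q ⊢ ¬P
P: the voltage is above 193 V
Q: the voltage is above 44 V
We have P → Q and Q is false.
By modus tollens, P must be false.

It is not the case that the voltage is above 193 V


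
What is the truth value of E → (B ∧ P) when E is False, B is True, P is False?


E = False, B = True, P = False
Step 1: B ∧ P = True AND False = False
Step 2: E → (False): false only when E=True and consequent=False.
Result: True

True


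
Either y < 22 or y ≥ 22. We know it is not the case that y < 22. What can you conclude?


Disjunctive syllogism: P ∨ Q, ¬P ⊢ Q
Disjunction: y < 22 ∨ y ≥ 22
We know it is not the case that y < 22.
By disjunctive syllogism, the other disjunct must be true.

y ≥ 22


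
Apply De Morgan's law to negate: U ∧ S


De Morgan's law: ¬(P ∧ Q) ≡ ¬P ∨ ¬Q
¬(U ∧ S) = ¬U ∨ ¬S

¬U ∨ ¬S


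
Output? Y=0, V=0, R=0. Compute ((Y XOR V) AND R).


Y XOR V = 0^0 = 0
0 AND 0 = 0

0


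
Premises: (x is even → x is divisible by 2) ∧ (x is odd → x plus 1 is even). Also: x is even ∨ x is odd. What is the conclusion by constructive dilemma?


Constructive dilemma: (P → Q) ∧ (R → S), P ∨ R ⊢ Q ∨ S
Premise 1: x is even → x is divisible by 2
Premise 2: x is odd → x plus 1 is even
Premise 3: x is even ∨ x is odd
Case 1: Assuming x is even, then by Premise 1, x is divisible by 2.
Case 2: Assuming x is odd, then by Premise 2, x plus 1 is even.
Since one of x is even or x is odd must hold, we get x is divisible by 2 or x plus 1 is even.

x is divisible by 2 or x plus 1 is even.


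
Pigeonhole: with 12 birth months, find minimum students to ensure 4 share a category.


Pigeonhole: to guarantee k in one of n categories, need (k-1)×n + 1.
k = 4, n = 12
Minimum = (4-1) × 12 + 1 = 3 × 12 + 1

37


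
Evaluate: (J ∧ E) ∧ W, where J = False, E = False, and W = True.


J = False, E = False, W = True
Step 1: J ∧ E = False AND False = False
Step 2: False ∧ W = False AND True = False
AND is true only when ALL operands are true.

False


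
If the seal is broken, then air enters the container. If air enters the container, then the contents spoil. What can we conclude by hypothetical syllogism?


Hypothetical syllogism: P → Q, Q → R ⊢ P → R
Premise 1: the seal is broken → air enters the container
Premise 2: air enters the container → the contents spoil
Chain the implications: the middle term (air enters the container) links the two.
Conclusion: If the seal is broken, then the contents spoil.

If the seal is broken, then the contents spoil.


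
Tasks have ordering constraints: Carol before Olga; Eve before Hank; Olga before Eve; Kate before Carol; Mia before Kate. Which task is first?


Constraints: Carol before Olga; Eve before Hank; Olga before Eve; Kate before Carol; Mia before Kate
The first task can have nothing scheduled before it, so it must never appear on the right of a 'before'.
Tasks appearing after some 'before': Olga, Hank, Eve, Carol, Kate.
The only task not in that list is Mia → it is first.

Mia


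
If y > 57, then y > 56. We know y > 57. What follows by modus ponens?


Modus ponens: P → Q, P ⊢ Q
P: y > 57
Q: y > 56
We have P → Q and P is true.
By modus ponens, Q must be true.

y > 56


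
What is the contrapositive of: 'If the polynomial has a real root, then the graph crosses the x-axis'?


Original: If the polynomial has a real root, then the graph crosses the x-axis
Contrapositive: If ¬Q, then ¬P
Negate Q: not (the graph crosses the x-axis)
Negate P: not (the polynomial has a real root)

If not (the graph crosses the x-axis), then not (the polynomial has a real root).


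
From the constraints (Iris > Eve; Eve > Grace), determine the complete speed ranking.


Constraints: Iris > Eve; Eve > Grace
Method: at each step, the next-highest is the one remaining person who never appears on the smaller side of a constraint between remaining people.
  Step 1: remaining {Iris, Grace, Eve}; on the smaller side: {Grace, Eve} → Iris is next (Iris > Eve).
  Step 2: remaining {Grace, Eve}; on the smaller side: {Grace} → Eve is next (Eve > Grace).
  Step 3: only Grace remains → lowest.
Final ranking (highest to lowest):

Iris > Eve > Grace


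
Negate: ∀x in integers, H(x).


Original: ∀x H(x)
Rule: ¬∀→∃, ¬∃→∀, negate predicate.
Negation: ∃x ¬H(x)

∃x ¬H(x)


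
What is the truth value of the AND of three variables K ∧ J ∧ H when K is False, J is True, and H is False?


K = False, J = True, H = False
Step 1: K ∧ J = False AND True = False
Step 2: (False) ∧ H = (False) AND False = False
AND is true only when ALL operands are true.

False


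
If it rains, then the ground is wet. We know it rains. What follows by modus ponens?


Modus ponens: P → Q, P ⊢ Q
P: it rains
Q: the ground is wet
We have P → Q and P is true.
By modus ponens, Q must be true.

The ground is wet


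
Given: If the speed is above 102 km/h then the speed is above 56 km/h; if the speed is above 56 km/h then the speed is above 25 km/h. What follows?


Hypothetical syllogism: P → Q, Q → R ⊢ P → R
Premise 1: the speed is above 102 km/h → the speed is above 56 km/h
Premise 2: the speed is above 56 km/h → the speed is above 25 km/h
Chain the implications: the middle term (the speed is above 56 km/h) links the two.
Conclusion: If the speed is above 102 km/h, then the speed is above 25 km/h.

If the speed is above 102 km/h, then the speed is above 25 km/h.


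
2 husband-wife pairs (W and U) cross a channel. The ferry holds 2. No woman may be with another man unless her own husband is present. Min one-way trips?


Label couples W and U.
1. WW+WU → (far: WW,WU; near: HW,HU)
2. WW ←   (far: WU; near: HW,HU,WW)
3. HW+HU → (far: HW,HU,WU; near: WW)
4. HW ←   (far: HU,WU; near: HW,WW)  — HW returns, since WW is alone on near bank
5. HW+WW → (far: all four; near: empty)
Every state respects the constraint.
Minimum trips = 5

5


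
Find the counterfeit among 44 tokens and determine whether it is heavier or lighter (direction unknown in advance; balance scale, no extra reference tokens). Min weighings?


Let n = 44. 88 possibilities (n tokens × lighter/heavier); each weighing has 3 outcomes.
Bound for k weighings: say the first weighing puts j tokens on each pan. If it tips, the 2j weighed tokens remain suspects (each with a known direction) and k-1 weighings give 3^(k-1) outcomes; 3^(k-1) is odd, so 2j ≤ 3^(k-1) - 1. If it balances, the n - 2j unweighed tokens remain with direction unknown: 2(n - 2j) ≤ 3^(k-1) - 1 by the same parity argument. Adding, n ≤ (3^(k-1) - 1) + (3^(k-1) - 1)/2 = (3^k - 3)/2, and the classical three-group strategy achieves this (3 tokens in 2 weighings, 12 in 3, 39 in 4, 120 in 5).
So we need the smallest k with (3^k - 3)/2 ≥ 44.
k = 4: (3^4 - 3)/2 = 39 < 44 ✗
k = 5: (3^5 - 3)/2 = 120 ≥ 44 ✓

5


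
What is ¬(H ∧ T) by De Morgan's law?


De Morgan's law: ¬(P ∧ Q) ≡ ¬P ∨ ¬Q
¬(H ∧ T) = ¬H ∨ ¬T

¬H ∨ ¬T


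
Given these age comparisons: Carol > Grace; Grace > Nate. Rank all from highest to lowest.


Constraints: Carol > Grace; Grace > Nate
Method: at each step, the next-highest is the one remaining person who never appears on the smaller side of a constraint between remaining people.
  Step 1: remaining {Carol, Grace, Nate}; on the smaller side: {Grace, Nate} → Carol is next (Carol > Grace).
  Step 2: remaining {Grace, Nate}; on the smaller side: {Nate} → Grace is next (Grace > Nate).
  Step 3: only Nate remains → lowest.
Final ranking (highest to lowest):

Carol > Grace > Nate


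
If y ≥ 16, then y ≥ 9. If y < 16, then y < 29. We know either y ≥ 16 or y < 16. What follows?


Constructive dilemma: (P → Q) ∧ (R → S), P ∨ R ⊢ Q ∨ S
Premise 1: y ≥ 16 → y ≥ 9
Premise 2: y < 16 → y < 29
Premise 3: y ≥ 16 ∨ y < 16
Case 1: Assuming y ≥ 16, then by Premise 1, y ≥ 9.
Case 2: Assuming y < 16, then by Premise 2, y < 29.
Since one of y ≥ 16 or y < 16 must hold, we get y ≥ 9 or y < 29.

y ≥ 9 or y < 29.


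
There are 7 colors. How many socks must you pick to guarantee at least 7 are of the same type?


Pigeonhole: to guarantee k in one of n categories, need (k-1)×n + 1.
k = 7, n = 7
Minimum = (7-1) × 7 + 1 = 6 × 7 + 1

43


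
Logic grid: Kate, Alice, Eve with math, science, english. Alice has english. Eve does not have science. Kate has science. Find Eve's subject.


From clues:
  Alice → english
  Kate → science
By elimination, Eve gets the remaining.

math


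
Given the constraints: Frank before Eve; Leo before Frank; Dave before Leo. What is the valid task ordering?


Constraints: Frank before Eve; Leo before Frank; Dave before Leo
Method: repeatedly schedule the remaining task that has no remaining task required before it.
  Step 1: remaining {Leo, Eve, Frank, Dave}; every task except Dave still has a predecessor pending → schedule Dave.
  Step 2: remaining {Leo, Eve, Frank}; every task except Leo still has a predecessor pending → schedule Leo.
  Step 3: remaining {Eve, Frank}; every task except Frank still has a predecessor pending → schedule Frank.
  Step 4: only Eve remains → schedule Eve.
Resulting order:

Dave → Leo → Frank → Eve


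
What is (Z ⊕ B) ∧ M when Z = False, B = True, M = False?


Z = False, B = True, M = False
Step 1: Z ⊕ B = False XOR True = True
Step 2: True ∧ M = True AND False = False
XOR true when exactly one of Z,B is true; then AND with M.

False


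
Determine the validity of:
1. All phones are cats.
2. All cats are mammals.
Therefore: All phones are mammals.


Premise 1: All phones are cats.
Premise 2: All cats are mammals.
Conclusion: All phones are mammals.
Barbara syllogism (AAA-1): All A are B, All B are C → All A are C.
Middle term (cats) distributed in premise 2.

Valid


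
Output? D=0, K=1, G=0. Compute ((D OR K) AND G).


D OR K = 0|1 = 1
1 AND 0 = 0

0


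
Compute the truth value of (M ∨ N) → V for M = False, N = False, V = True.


M = False, N = False, V = True
Step 1: M ∨ N = False OR False = False
Step 2: (False) → V: false only when antecedent=True and V=False.
Result: True

True


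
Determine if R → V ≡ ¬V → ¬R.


Expression 1: R → V
Expression 2: ¬V → ¬R
Truth table (R V | Expr1 Expr2):
  T T |   T     T
  T F |   F     F
  F T |   T     T
  F F |   T     T
All 4 rows agree, so the expressions are logically equivalent.

Yes


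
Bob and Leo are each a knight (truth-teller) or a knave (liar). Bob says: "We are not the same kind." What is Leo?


Bob says: "We are not the same kind."
Case 1: Bob is a Knight (truth-teller)
  Statement is true → they ARE different → Leo is a Knave
Case 2: Bob is a Knave (liar)
  Statement is false → they are NOT different → Leo is a Knave
In both cases, Leo is a Knave.

Knave


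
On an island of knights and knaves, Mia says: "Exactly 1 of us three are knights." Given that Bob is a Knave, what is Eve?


Mia claims exactly 1 knights among Mia, Bob, Eve.
Given: Bob is a Knave.

Case 1: Mia is a Knight (tells truth)
  Then exactly 1 of the three are knights.
  Counting Mia, Bob: 1 knight(s) so far. Need 0 more → Eve = Knave.
Case 2: Mia is a Knave (lies)
  Then the count is NOT 1.
  If Eve = Knight, count = 1 = 1 → claim would be true, contradicts lie.
  If Eve = Knave, count = 0 ≠ 1 → lie confirmed ✓

Eve is a Knave.

Knave


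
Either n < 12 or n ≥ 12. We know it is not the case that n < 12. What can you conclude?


Disjunctive syllogism: P ∨ Q, ¬P ⊢ Q
Disjunction: n < 12 ∨ n ≥ 12
We know it is not the case that n < 12.
By disjunctive syllogism, the other disjunct must be true.

n ≥ 12


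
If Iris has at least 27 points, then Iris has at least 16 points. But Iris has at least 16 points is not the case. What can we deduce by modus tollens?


Modus tollens: P → Q, ¬Q ⊢ ¬P
P: Iris has at least 27 points
Q: Iris has at least 16 points
We have P → Q and Q is false.
By modus tollens, P must be false.

It is not the case that Iris has at least 27 points


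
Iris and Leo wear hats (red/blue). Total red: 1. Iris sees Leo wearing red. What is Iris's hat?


Total red = 1, Leo = red
Red accounted for: 1
Remaining for Iris: 0
Iris's hat is blue.

blue


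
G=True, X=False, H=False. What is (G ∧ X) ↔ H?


G = True, X = False, H = False
Expression: (G ∧ X) ↔ H
Step 1: G ∧ X = True AND False = False
Step 2: (False) ↔ H = (False iff False) = True

True


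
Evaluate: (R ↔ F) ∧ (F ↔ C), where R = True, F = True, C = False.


R = True, F = True, C = False
Step 1: R ↔ F is true when R and F have the same value. Result: True
Step 2: F ↔ C is true when F and C have the same value. Result: False
Step 3: True ∧ False = False

False


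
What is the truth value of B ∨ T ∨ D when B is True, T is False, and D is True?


B = True, T = False, D = True
Step 1: B ∨ T = True OR False = True
Step 2: True ∨ D = True OR True = True
OR is true when at least one operand is true.

True


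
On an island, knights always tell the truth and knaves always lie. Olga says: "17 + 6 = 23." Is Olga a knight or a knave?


Statement: "17 + 6 = 23."
Actual: 17 + 6 = 23
Claimed: 23
Statement is TRUE → Olga tells the truth → Knight

Knight


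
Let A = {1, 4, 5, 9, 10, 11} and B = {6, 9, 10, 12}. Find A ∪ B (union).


A = {1, 4, 5, 9, 10, 11}
B = {6, 9, 10, 12}
Operation: union
All elements combined: 1, 4, 5, 6, 9, 10, 11, 12

{1, 4, 5, 6, 9, 10, 11, 12}


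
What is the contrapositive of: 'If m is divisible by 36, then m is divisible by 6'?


Original: If m is divisible by 36, then m is divisible by 6
Contrapositive: If ¬Q, then ¬P
Negate Q: not (m is divisible by 6)
Negate P: not (m is divisible by 36)

If not (m is divisible by 6), then not (m is divisible by 36).


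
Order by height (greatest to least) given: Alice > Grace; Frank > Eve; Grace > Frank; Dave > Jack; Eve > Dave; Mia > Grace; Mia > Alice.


Constraints: Alice > Grace; Frank > Eve; Grace > Frank; Dave > Jack; Eve > Dave; Mia > Grace; Mia > Alice
Method: at each step, the next-highest is the one remaining person who never appears on the smaller side of a constraint between remaining people.
  Step 1: remaining {Mia, Alice, Grace, Dave, Jack, Frank, Eve}; on the smaller side: {Alice, Grace, Dave, Jack, Frank, Eve} → Mia is next (Mia > Grace; Mia > Alice).
  Step 2: remaining {Alice, Grace, Dave, Jack, Frank, Eve}; on the smaller side: {Grace, Dave, Jack, Frank, Eve} → Alice is next (Alice > Grace).
  Step 3: remaining {Grace, Dave, Jack, Frank, Eve}; on the smaller side: {Dave, Jack, Frank, Eve} → Grace is next (Grace > Frank).
  Step 4: remaining {Dave, Jack, Frank, Eve}; on the smaller side: {Dave, Jack, Eve} → Frank is next (Frank > Eve).
  Step 5: remaining {Dave, Jack, Eve}; on the smaller side: {Dave, Jack} → Eve is next (Eve > Dave).
  Step 6: remaining {Dave, Jack}; on the smaller side: {Jack} → Dave is next (Dave > Jack).
  Step 7: only Jack remains → lowest.
Final ranking (highest to lowest):

Mia > Alice > Grace > Frank > Eve > Dave > Jack


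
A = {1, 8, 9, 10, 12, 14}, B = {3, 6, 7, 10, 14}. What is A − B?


A = {1, 8, 9, 10, 12, 14}
B = {3, 6, 7, 10, 14}
Operation: difference A − B
In A but not B: 1, 8, 9, 12

{1, 8, 9, 12}


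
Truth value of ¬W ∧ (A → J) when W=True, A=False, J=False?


W = True, A = False, J = False
Expression: ¬W ∧ (A → J)
Step 1: ¬W = NOT True = False
Step 2: A → J = False → False (false only if A=True, J=False) = True
Step 3: (False) ∧ (True) = False AND True = False

False


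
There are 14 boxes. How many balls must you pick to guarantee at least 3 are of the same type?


Pigeonhole: to guarantee k in one of n categories, need (k-1)×n + 1.
k = 3, n = 14
Minimum = (3-1) × 14 + 1 = 2 × 14 + 1

29


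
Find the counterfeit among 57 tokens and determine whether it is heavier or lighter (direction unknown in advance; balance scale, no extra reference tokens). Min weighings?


Let n = 57. 114 possibilities (n tokens × lighter/heavier); each weighing has 3 outcomes.
Bound for k weighings: say the first weighing puts j tokens on each pan. If it tips, the 2j weighed tokens remain suspects (each with a known direction) and k-1 weighings give 3^(k-1) outcomes; 3^(k-1) is odd, so 2j ≤ 3^(k-1) - 1. If it balances, the n - 2j unweighed tokens remain with direction unknown: 2(n - 2j) ≤ 3^(k-1) - 1 by the same parity argument. Adding, n ≤ (3^(k-1) - 1) + (3^(k-1) - 1)/2 = (3^k - 3)/2, and the classical three-group strategy achieves this (3 tokens in 2 weighings, 12 in 3, 39 in 4, 120 in 5).
So we need the smallest k with (3^k - 3)/2 ≥ 57.
k = 4: (3^4 - 3)/2 = 39 < 57 ✗
k = 5: (3^5 - 3)/2 = 120 ≥ 57 ✓

5


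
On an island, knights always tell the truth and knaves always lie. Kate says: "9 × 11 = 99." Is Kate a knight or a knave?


Statement: "9 × 11 = 99."
Actual: 9 × 11 = 99
Claimed: 99
Statement is TRUE → Kate tells the truth → Knight

Knight


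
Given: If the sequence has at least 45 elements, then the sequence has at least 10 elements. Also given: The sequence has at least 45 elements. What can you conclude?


Modus ponens: P → Q, P ⊢ Q
P: the sequence has at least 45 elements
Q: the sequence has at least 10 elements
We have P → Q and P is true.
By modus ponens, Q must be true.

The sequence has at least 10 elements


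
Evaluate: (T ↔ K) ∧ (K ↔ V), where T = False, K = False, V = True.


T = False, K = False, V = True
Step 1: T ↔ K is true when T and K have the same value. Result: True
Step 2: K ↔ V is true when K and V have the same value. Result: False
Step 3: True ∧ False = False

False


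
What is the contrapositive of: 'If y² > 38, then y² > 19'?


Original: If y² > 38, then y² > 19
Contrapositive: If ¬Q, then ¬P
Negate Q: not (y² > 19)
Negate P: not (y² > 38)

If not (y² > 19), then not (y² > 38).


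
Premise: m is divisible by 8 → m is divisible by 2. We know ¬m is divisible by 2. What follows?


Modus tollens: P → Q, ¬Q ⊢ ¬P
P: m is divisible by 8
Q: m is divisible by 2
We have P → Q and Q is false.
By modus tollens, P must be false.

It is not the case that m is divisible by 8


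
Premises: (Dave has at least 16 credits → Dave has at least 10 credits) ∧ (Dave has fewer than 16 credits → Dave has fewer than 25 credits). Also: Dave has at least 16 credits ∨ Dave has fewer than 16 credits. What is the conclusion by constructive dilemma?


Constructive dilemma: (P → Q) ∧ (R → S), P ∨ R ⊢ Q ∨ S
Premise 1: Dave has at least 16 credits → Dave has at least 10 credits
Premise 2: Dave has fewer than 16 credits → Dave has fewer than 25 credits
Premise 3: Dave has at least 16 credits ∨ Dave has fewer than 16 credits
Case 1: Assuming Dave has at least 16 credits, then by Premise 1, Dave has at least 10 credits.
Case 2: Assuming Dave has fewer than 16 credits, then by Premise 2, Dave has fewer than 25 credits.
Since one of Dave has at least 16 credits or Dave has fewer than 16 credits must hold, we get Dave has at least 10 credits or Dave has fewer than 25 credits.

Dave has at least 10 credits or Dave has fewer than 25 credits.


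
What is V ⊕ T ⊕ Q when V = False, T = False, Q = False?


V = False, T = False, Q = False
Step 1: V ⊕ T = False XOR False = False
Step 2: False ⊕ Q = False XOR False = False
XOR is true when an odd number of operands are true.

False


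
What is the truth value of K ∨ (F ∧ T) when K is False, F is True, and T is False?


K = False, F = True, T = False
Step 1: F ∧ T = True AND False = False
Step 2: K ∨ False = False OR False = False
AND evaluated first (higher precedence); then OR applied.

False


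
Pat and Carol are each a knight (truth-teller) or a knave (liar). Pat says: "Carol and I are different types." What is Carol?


Pat says: "Carol and I are different types."
Case 1: Pat is a Knight (truth-teller)
  Statement is true → they ARE different → Carol is a Knave
Case 2: Pat is a Knave (liar)
  Statement is false → they are NOT different → Carol is a Knave
In both cases, Carol is a Knave.

Knave


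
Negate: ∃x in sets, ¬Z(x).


Original: ∃x ¬Z(x)
Rule: ¬∀→∃, ¬∃→∀, negate predicate.
Negation: ∀x Z(x)

∀x Z(x)


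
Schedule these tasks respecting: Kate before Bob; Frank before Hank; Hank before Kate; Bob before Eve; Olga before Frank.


Constraints: Kate before Bob; Frank before Hank; Hank before Kate; Bob before Eve; Olga before Frank
Method: repeatedly schedule the remaining task that has no remaining task required before it.
  Step 1: remaining {Eve, Kate, Hank, Bob, Frank, Olga}; every task except Olga still has a predecessor pending → schedule Olga.
  Step 2: remaining {Eve, Kate, Hank, Bob, Frank}; every task except Frank still has a predecessor pending → schedule Frank.
  Step 3: remaining {Eve, Kate, Hank, Bob}; every task except Hank still has a predecessor pending → schedule Hank.
  Step 4: remaining {Eve, Kate, Bob}; every task except Kate still has a predecessor pending → schedule Kate.
  Step 5: remaining {Eve, Bob}; every task except Bob still has a predecessor pending → schedule Bob.
  Step 6: only Eve remains → schedule Eve.
Resulting order:

Olga → Frank → Hank → Kate → Bob → Eve
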